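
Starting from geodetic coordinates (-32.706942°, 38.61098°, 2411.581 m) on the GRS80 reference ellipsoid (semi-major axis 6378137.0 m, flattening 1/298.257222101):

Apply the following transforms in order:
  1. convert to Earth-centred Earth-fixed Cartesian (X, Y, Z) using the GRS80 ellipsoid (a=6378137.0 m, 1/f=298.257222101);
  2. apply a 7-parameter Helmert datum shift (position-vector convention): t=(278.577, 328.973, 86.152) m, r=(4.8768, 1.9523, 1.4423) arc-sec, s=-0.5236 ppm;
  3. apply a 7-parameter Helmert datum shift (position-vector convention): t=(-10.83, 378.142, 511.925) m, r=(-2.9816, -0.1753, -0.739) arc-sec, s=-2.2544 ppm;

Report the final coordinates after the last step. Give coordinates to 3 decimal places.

X=4199569.314 m, Y=3354361.824 m, Z=-3427356.981 m

start: φ=-32.706942°, λ=38.610980°, h=2411.581 m
→ ECEF (a=6378137.000, f=1/298.257222101): X=4199354.1986, Y=3353618.2101, Z=-3427959.2104
→ Helmert 7p (PV): X=4199574.6811, Y=3354055.8395, Z=-3427831.7196
→ Helmert 7p (PV): X=4199569.3136, Y=3354361.8241, Z=-3427356.9812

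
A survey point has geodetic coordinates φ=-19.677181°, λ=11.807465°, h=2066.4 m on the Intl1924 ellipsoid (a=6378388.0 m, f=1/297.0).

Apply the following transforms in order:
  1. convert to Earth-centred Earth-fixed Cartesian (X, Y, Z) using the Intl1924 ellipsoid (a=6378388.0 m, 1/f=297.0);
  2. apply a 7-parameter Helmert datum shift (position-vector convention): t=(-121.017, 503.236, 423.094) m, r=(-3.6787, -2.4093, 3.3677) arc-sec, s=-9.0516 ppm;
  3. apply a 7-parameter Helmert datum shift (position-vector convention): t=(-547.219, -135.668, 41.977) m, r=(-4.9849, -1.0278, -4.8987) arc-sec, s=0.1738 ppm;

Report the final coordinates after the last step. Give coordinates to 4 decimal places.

X=5882310.0009 m, Y=1230043.0498 m, Z=-2134272.9649 m

start: φ=-19.677181°, λ=11.807465°, h=2066.400 m
→ ECEF (a=6378388.000, f=1/297.0): X=5882985.7526, Y=1229819.7177, Z=-2134803.3498
→ Helmert 7p (PV): X=5882816.3416, Y=1230369.7993, Z=-2134314.1496
→ Helmert 7p (PV): X=5882310.0009, Y=1230043.0498, Z=-2134272.9649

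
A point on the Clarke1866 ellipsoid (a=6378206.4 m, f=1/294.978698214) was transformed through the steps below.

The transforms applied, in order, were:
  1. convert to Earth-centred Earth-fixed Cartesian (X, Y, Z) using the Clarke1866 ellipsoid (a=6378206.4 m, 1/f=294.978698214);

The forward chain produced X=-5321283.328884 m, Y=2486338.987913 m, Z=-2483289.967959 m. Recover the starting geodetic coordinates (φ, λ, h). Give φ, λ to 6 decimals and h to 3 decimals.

start: X=-5321283.3289, Y=2486338.9879, Z=-2483289.9680 m
→ geod (Bowring, a=6378206.400): φ=-23.05830800°, λ=154.95593800°, h=1972.1830 m

φ=-23.058308°, λ=154.955938°, h=1972.183 m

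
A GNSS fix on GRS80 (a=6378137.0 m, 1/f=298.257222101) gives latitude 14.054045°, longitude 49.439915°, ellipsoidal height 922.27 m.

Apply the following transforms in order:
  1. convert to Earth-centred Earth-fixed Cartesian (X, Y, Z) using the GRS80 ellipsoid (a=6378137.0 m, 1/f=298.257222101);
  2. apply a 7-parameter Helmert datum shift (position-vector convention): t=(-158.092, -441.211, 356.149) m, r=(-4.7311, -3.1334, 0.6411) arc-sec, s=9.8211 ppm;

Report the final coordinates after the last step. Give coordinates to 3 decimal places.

start: φ=14.054045°, λ=49.439915°, h=922.270 m
→ ECEF (a=6378137.000, f=1/298.257222101): X=4024586.2324, Y=4702190.9581, Z=1539007.0044
→ Helmert 7p (PV): X=4024429.6715, Y=4701843.7375, Z=1539331.5515

X=4024429.672 m, Y=4701843.738 m, Z=1539331.552 m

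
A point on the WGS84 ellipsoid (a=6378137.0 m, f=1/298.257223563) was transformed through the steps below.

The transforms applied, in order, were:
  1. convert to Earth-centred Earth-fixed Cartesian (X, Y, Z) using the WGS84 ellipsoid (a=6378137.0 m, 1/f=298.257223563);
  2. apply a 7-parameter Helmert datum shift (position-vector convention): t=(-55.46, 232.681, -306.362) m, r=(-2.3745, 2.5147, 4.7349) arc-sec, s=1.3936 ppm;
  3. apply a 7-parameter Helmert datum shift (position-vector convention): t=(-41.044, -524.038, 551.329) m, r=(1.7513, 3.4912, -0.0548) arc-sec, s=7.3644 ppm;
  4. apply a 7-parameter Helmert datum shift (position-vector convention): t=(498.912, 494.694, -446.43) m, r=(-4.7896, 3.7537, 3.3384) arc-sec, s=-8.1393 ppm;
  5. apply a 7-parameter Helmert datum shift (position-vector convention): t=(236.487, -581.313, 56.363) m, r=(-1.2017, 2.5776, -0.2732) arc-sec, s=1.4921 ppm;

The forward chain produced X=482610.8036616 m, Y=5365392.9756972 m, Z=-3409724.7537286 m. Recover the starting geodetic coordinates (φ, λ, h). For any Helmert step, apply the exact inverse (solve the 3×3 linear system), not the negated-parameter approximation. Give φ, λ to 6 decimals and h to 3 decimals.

φ=-32.500957°, λ=84.863064°, h=3645.673 m

start: X=482610.8037, Y=5365392.9757, Z=-3409724.7537 m
→ Helmert⁻¹: X=482409.0996, Y=5365986.7863, Z=-3409738.7383
→ Helmert⁻¹: X=482062.9944, Y=5365607.1252, Z=-3409186.6921
→ Helmert⁻¹: X=482156.7752, Y=5366062.8227, Z=-3409750.3105
→ Helmert⁻¹: X=482376.3044, Y=5365850.8390, Z=-3409371.5451
→ geod (Bowring, a=6378137.000): φ=-32.50095700°, λ=84.86306400°, h=3645.6730 m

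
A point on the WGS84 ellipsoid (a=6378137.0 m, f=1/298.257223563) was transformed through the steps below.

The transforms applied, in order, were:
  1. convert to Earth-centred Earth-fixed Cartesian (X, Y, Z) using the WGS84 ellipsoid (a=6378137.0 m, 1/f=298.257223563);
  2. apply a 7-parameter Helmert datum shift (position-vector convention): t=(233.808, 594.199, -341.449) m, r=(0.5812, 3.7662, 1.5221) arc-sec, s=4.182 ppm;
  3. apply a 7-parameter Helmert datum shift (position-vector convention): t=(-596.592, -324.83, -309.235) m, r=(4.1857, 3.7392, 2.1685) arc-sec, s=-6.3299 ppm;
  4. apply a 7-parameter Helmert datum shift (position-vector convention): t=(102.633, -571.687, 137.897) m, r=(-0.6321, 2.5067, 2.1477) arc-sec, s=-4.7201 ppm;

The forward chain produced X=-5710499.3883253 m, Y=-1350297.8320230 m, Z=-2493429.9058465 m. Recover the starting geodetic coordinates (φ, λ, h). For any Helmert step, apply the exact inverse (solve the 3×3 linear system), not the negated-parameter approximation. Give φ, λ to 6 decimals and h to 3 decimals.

start: X=-5710499.3883, Y=-1350297.8320, Z=-2493429.9058 m
→ Helmert⁻¹: X=-5710612.7243, Y=-1349665.4132, Z=-2493653.1089
→ Helmert⁻¹: X=-5710021.2608, Y=-1349339.6929, Z=-2493435.7868
→ Helmert⁻¹: X=-5710195.6268, Y=-1349893.1341, Z=-2493184.3709
→ geod (Bowring, a=6378137.000): φ=-23.15986400°, λ=-166.69942900°, h=452.4510 m

φ=-23.159864°, λ=-166.699429°, h=452.451 m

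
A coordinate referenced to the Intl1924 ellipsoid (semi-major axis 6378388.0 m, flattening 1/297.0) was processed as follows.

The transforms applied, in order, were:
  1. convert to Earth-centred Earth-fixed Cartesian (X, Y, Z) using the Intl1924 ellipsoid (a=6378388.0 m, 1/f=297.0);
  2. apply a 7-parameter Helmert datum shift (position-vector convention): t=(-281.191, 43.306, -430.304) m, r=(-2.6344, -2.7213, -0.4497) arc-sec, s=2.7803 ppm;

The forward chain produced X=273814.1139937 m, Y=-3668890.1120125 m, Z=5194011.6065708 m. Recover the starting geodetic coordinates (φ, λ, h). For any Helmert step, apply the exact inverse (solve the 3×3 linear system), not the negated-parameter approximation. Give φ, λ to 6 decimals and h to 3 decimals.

φ=54.871803°, λ=-85.726424°, h=1328.264 m

start: X=273814.1140, Y=-3668890.1120, Z=5194011.6066 m
→ Helmert⁻¹: X=274171.0727, Y=-3668988.9618, Z=5194376.9912
→ geod (Bowring, a=6378388.000): φ=54.87180300°, λ=-85.72642400°, h=1328.2640 m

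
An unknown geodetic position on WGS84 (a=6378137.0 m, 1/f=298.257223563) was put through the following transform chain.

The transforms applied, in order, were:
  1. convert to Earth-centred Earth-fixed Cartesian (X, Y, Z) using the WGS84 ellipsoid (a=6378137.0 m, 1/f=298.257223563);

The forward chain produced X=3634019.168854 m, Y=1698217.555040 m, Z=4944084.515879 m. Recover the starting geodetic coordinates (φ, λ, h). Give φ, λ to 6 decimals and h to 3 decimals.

φ=51.134979°, λ=25.047207°, h=1417.306 m

start: X=3634019.1689, Y=1698217.5550, Z=4944084.5159 m
→ geod (Bowring, a=6378137.000): φ=51.13497900°, λ=25.04720700°, h=1417.3060 m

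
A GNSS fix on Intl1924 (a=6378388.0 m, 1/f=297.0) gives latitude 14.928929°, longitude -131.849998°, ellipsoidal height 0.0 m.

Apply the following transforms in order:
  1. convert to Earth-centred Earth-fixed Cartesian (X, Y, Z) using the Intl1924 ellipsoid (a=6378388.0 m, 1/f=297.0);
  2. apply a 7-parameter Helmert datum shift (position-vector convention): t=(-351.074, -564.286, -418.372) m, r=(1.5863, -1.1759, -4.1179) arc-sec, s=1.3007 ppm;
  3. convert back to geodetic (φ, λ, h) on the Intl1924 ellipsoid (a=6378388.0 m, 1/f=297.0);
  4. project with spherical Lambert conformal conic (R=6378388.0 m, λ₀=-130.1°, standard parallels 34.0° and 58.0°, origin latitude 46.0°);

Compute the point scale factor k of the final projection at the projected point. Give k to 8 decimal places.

1.12039250

start: φ=14.928929°, λ=-131.849998°, h=0.000 m
→ ECEF (a=6378388.000, f=1/297.0): X=-4112826.7045, Y=-4591875.7725, Z=1632522.2271
→ Helmert 7p (PV): X=-4113284.1079, Y=-4592376.4770, Z=1632047.2173
→ geod (Bowring, a=6378388.000): φ=14.92320257°, λ=-131.85005985°, h=532.9129 m
→ into lcc (λ₀=-130.1°): φ=14.92320257°, λ−λ₀=-1.75005985°
scale k = 1.12039250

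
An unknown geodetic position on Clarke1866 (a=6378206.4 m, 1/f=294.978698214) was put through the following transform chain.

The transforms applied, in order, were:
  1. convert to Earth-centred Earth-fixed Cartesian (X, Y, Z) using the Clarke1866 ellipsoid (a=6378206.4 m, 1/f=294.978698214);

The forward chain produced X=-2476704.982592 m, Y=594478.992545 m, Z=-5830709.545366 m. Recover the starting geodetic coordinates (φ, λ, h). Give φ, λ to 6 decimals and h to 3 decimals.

φ=-66.545019°, λ=166.502740°, h=2720.708 m

start: X=-2476704.9826, Y=594478.9925, Z=-5830709.5454 m
→ geod (Bowring, a=6378206.400): φ=-66.54501900°, λ=166.50274000°, h=2720.7080 m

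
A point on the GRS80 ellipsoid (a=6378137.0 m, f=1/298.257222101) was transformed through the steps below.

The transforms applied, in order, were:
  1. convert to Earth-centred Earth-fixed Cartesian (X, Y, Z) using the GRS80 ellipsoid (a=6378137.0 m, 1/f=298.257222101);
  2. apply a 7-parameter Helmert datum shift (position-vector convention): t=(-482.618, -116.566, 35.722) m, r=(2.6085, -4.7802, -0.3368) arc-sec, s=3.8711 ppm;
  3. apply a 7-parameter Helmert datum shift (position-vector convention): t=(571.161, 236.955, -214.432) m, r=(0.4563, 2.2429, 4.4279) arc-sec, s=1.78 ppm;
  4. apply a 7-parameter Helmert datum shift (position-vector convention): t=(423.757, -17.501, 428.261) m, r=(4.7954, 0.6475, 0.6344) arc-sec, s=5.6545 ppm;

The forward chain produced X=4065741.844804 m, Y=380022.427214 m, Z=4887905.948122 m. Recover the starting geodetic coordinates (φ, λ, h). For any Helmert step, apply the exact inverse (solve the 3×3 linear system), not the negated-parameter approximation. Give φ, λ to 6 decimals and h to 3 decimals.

φ=50.314451°, λ=5.340350°, h=3055.245 m

start: X=4065741.8448, Y=380022.4272, Z=4887905.9481 m
→ Helmert⁻¹: X=4065280.9272, Y=380138.9031, Z=4887453.9749
→ Helmert⁻¹: X=4064657.5365, Y=379824.8282, Z=4887703.0652
→ Helmert⁻¹: X=4065237.0667, Y=380008.3711, Z=4887549.4048
→ geod (Bowring, a=6378137.000): φ=50.31445100°, λ=5.34035000°, h=3055.2450 m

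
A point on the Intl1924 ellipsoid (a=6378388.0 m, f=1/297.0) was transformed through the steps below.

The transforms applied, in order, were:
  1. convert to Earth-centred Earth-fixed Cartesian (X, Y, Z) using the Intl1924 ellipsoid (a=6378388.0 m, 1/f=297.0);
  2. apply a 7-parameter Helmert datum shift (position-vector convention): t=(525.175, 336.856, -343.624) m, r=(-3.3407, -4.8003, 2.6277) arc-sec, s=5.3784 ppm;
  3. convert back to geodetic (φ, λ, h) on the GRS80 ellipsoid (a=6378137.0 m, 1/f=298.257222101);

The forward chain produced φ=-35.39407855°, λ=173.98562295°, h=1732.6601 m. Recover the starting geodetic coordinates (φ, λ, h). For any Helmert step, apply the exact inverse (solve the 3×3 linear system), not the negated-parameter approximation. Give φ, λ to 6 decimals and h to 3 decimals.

φ=-35.388364°, λ=173.988632°, h=1675.452 m

start: φ=-35.394079°, λ=173.985623°, h=1732.660 m
→ ECEF (a=6378137.000, f=1/298.257222101): X=-5177979.8975, Y=545541.2992, Z=-3674597.8586
→ Helmert⁻¹: X=-5178555.7790, Y=545326.9892, Z=-3674105.1229
→ geod (Bowring, a=6378388.000): φ=-35.38836400°, λ=173.98863200°, h=1675.4520 m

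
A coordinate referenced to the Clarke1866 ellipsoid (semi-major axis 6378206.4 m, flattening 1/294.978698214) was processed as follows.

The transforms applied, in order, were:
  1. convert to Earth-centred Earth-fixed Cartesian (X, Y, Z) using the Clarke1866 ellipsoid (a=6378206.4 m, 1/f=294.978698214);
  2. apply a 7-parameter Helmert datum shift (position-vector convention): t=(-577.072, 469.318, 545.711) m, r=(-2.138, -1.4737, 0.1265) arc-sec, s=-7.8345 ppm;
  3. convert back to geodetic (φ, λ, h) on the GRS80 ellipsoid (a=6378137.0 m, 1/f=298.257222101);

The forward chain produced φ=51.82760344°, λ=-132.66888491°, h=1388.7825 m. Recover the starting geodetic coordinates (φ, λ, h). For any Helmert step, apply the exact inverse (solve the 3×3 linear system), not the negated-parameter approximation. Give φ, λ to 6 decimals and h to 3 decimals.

φ=51.826816°, λ=-132.657265°, h=1058.627 m

start: φ=51.827603°, λ=-132.668885°, h=1388.782 m
→ ECEF (a=6378137.000, f=1/298.257222101): X=-2677774.9914, Y=-2905040.8021, Z=4992062.9093
→ Helmert⁻¹: X=-2677185.0129, Y=-2905582.9805, Z=4991545.3150
→ geod (Bowring, a=6378206.400): φ=51.82681600°, λ=-132.65726500°, h=1058.6270 m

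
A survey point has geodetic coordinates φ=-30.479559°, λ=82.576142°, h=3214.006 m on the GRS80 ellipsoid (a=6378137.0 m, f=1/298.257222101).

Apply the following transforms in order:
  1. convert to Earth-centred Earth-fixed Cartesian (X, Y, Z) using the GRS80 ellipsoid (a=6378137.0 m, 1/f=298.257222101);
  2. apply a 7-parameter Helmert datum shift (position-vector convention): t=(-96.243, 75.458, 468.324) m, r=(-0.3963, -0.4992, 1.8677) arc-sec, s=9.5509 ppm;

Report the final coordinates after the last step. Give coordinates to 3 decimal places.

start: φ=-30.479559°, λ=82.576142°, h=3214.006 m
→ ECEF (a=6378137.000, f=1/298.257222101): X=711196.3752, Y=5458113.3231, Z=-3217932.0421
→ Helmert 7p (PV): X=711065.2899, Y=5458241.1681, Z=-3217503.2179

X=711065.290 m, Y=5458241.168 m, Z=-3217503.218 m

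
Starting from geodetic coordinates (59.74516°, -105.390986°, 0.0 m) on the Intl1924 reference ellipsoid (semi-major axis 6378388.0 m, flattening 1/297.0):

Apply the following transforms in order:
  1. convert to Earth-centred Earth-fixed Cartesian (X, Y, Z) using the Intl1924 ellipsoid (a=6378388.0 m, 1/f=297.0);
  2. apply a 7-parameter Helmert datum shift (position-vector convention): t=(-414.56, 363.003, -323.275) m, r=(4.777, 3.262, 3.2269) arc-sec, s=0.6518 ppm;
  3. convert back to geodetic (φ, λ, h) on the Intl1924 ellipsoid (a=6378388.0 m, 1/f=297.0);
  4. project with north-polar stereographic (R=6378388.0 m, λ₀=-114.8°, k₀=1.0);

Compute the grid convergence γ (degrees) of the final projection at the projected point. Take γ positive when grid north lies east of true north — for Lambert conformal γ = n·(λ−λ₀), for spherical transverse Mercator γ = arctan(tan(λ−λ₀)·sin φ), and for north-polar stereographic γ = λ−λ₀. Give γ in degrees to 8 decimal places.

9.40317616

start: φ=59.745160°, λ=-105.390986°, h=0.000 m
→ ECEF (a=6378388.000, f=1/297.0): X=-855085.8265, Y=-3106278.2256, Z=5486344.4602
→ Helmert 7p (PV): X=-855365.5833, Y=-3106057.6860, Z=5485966.3440
→ geod (Bowring, a=6378388.000): φ=59.74452274°, λ=-105.39682384°, h=-396.3285 m
→ into stereo (λ₀=-114.8°): φ=59.74452274°, λ−λ₀=9.40317616°
convergence γ = 9.40317616°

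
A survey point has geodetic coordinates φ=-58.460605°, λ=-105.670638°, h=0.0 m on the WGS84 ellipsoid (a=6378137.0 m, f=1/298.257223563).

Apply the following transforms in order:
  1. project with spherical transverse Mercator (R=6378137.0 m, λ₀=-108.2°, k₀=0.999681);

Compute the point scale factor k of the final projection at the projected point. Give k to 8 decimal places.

0.99994747

start: φ=-58.460605°, λ=-105.670638°, h=0.000 m
→ into tm (λ₀=-108.2°): φ=-58.46060500°, λ−λ₀=2.52936200°
scale k = 0.99994747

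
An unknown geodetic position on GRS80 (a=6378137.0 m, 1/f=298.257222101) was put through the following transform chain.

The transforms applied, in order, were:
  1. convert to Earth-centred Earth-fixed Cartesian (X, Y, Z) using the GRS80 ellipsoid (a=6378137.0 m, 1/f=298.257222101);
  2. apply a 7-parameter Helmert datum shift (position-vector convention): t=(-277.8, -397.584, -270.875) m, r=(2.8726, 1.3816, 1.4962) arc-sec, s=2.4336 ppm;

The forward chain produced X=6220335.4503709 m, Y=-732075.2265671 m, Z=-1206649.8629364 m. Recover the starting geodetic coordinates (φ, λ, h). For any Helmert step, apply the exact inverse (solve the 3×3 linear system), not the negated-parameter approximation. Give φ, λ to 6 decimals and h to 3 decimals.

φ=-10.973143°, λ=-6.708950°, h=1231.240 m

start: X=6220335.4504, Y=-732075.2266, Z=-1206649.8629 m
→ Helmert⁻¹: X=6220600.8842, Y=-731737.7850, Z=-1206324.1946
→ geod (Bowring, a=6378137.000): φ=-10.97314300°, λ=-6.70895000°, h=1231.2400 m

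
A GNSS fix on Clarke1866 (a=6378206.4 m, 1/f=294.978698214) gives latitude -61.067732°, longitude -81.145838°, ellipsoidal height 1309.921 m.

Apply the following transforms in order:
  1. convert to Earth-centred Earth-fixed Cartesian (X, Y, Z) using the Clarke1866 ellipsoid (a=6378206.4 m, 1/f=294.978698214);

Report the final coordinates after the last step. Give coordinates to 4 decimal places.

start: φ=-61.067732°, λ=-81.145838°, h=1309.921 m
→ ECEF (a=6378206.400, f=1/294.978698214): X=476271.8303, Y=-3057409.1699, Z=-5559947.9051

X=476271.8303 m, Y=-3057409.1699 m, Z=-5559947.9051 m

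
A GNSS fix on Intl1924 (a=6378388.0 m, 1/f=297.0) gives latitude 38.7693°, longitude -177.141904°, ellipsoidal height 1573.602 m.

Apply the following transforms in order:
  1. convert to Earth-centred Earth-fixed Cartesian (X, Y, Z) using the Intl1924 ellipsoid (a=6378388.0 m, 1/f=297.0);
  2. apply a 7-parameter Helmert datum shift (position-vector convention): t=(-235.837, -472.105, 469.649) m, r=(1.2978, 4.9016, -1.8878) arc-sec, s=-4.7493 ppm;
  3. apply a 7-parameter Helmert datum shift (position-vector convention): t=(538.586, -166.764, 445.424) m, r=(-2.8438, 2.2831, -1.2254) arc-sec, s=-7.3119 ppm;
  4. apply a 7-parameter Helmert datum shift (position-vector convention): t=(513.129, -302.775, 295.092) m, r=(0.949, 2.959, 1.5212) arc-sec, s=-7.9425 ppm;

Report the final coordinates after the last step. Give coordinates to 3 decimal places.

X=-4973550.522 m, Y=-249244.657 m, Z=3974807.999 m

start: φ=38.769300°, λ=-177.141904°, h=1573.602 m
→ ECEF (a=6378388.000, f=1/297.0): X=-4974659.4182, Y=-248357.8919, Z=3973431.9706
→ Helmert 7p (PV): X=-4974779.4794, Y=-248808.2883, Z=3973999.4014
→ Helmert 7p (PV): X=-4974162.0094, Y=-248888.8889, Z=3974474.2626
→ Helmert 7p (PV): X=-4973550.5217, Y=-249244.6571, Z=3974807.9992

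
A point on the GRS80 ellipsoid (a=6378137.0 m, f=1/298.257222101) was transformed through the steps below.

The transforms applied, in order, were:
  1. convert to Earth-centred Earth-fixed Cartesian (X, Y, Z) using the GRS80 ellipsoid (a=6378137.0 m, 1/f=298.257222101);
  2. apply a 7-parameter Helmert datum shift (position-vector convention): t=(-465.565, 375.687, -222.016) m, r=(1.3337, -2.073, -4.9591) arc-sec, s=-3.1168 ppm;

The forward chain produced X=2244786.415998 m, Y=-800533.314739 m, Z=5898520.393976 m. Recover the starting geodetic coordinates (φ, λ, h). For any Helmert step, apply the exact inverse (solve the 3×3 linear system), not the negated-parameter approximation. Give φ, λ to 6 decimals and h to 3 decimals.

start: X=2244786.4160, Y=-800533.3147, Z=5898520.3940 m
→ Helmert⁻¹: X=2245337.5161, Y=-800819.3737, Z=5898743.4072
→ geod (Bowring, a=6378137.000): φ=68.12809000°, λ=-19.62922300°, h=2492.7400 m

φ=68.128090°, λ=-19.629223°, h=2492.740 m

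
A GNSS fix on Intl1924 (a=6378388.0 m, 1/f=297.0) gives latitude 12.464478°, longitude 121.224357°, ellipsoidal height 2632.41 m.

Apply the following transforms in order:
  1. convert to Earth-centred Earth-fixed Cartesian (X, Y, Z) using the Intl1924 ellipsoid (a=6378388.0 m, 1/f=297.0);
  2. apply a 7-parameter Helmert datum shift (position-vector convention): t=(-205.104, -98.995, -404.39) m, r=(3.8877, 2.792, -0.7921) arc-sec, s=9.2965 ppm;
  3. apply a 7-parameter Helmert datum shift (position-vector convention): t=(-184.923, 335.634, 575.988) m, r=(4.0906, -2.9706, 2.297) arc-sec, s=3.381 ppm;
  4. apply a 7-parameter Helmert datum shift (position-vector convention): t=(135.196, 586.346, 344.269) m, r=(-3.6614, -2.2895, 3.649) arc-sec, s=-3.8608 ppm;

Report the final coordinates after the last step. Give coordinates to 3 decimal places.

start: φ=12.464478°, λ=121.224357°, h=2632.410 m
→ ECEF (a=6378388.000, f=1/297.0): X=-3230400.3187, Y=5328911.0727, Z=1368202.2633
→ Helmert 7p (PV): X=-3230596.4696, Y=5328848.2352, Z=1367954.7607
→ Helmert 7p (PV): X=-3230871.3596, Y=5329138.7803, Z=1368594.5279
→ Helmert 7p (PV): X=-3230833.1576, Y=5329671.6887, Z=1368803.0541

X=-3230833.158 m, Y=5329671.689 m, Z=1368803.054 m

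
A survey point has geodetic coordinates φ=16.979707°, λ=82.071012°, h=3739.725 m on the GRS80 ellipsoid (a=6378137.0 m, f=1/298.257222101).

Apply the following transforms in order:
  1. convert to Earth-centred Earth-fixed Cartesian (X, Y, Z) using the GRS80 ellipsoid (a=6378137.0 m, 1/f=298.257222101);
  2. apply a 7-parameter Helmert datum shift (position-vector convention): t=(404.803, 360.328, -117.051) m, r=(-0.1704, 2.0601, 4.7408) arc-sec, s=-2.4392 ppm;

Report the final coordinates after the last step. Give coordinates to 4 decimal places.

X=842498.6899 m, Y=6047419.0184 m, Z=1851642.7620 m

start: φ=16.979707°, λ=82.071012°, h=3739.725 m
→ ECEF (a=6378137.000, f=1/298.257222101): X=842216.4318, Y=6047052.5531, Z=1851777.7372
→ Helmert 7p (PV): X=842498.6899, Y=6047419.0184, Z=1851642.7620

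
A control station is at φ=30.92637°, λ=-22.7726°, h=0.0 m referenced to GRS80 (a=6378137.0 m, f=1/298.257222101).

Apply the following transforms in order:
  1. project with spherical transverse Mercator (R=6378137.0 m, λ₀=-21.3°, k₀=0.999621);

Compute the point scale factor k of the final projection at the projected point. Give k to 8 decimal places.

0.99986399

start: φ=30.926370°, λ=-22.772600°, h=0.000 m
→ into tm (λ₀=-21.3°): φ=30.92637000°, λ−λ₀=-1.47260000°
scale k = 0.99986399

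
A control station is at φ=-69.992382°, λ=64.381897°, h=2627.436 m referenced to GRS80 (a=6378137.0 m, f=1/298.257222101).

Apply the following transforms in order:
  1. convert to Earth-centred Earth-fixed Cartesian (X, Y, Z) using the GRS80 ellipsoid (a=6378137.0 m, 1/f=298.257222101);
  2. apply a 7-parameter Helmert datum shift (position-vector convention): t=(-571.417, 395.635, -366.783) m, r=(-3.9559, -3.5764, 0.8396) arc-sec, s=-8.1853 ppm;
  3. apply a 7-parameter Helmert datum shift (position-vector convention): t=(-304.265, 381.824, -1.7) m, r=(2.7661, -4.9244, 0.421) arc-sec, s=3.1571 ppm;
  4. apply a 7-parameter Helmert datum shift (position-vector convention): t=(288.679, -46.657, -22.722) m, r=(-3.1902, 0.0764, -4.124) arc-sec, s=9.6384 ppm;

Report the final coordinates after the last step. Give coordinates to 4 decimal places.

start: φ=-69.992382°, λ=64.381897°, h=2627.436 m
→ ECEF (a=6378137.000, f=1/298.257222101): X=946729.7177, Y=1974376.2162, Z=-5973218.1408
→ Helmert 7p (PV): X=946246.0828, Y=1974644.9861, Z=-5973557.4819
→ Helmert 7p (PV): X=946083.3890, Y=1975115.0839, Z=-5973528.9692
→ Helmert 7p (PV): X=946418.4644, Y=1974976.1573, Z=-5973640.1654

X=946418.4644 m, Y=1974976.1573 m, Z=-5973640.1654 m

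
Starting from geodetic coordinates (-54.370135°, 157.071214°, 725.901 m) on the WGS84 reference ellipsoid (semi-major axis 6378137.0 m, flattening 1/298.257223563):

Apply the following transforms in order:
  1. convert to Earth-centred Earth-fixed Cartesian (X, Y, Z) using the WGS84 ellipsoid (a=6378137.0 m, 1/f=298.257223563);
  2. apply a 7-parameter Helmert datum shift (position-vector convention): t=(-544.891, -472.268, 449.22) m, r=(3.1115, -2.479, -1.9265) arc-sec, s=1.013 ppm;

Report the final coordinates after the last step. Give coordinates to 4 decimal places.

X=-3430449.7955 m, Y=1450549.2929 m, Z=-5161017.6116 m

start: φ=-54.370135°, λ=157.071214°, h=725.901 m
→ ECEF (a=6378137.000, f=1/298.257223563): X=-3429977.0144, Y=1450910.1950, Z=-5161442.2667
→ Helmert 7p (PV): X=-3430449.7955, Y=1450549.2929, Z=-5161017.6116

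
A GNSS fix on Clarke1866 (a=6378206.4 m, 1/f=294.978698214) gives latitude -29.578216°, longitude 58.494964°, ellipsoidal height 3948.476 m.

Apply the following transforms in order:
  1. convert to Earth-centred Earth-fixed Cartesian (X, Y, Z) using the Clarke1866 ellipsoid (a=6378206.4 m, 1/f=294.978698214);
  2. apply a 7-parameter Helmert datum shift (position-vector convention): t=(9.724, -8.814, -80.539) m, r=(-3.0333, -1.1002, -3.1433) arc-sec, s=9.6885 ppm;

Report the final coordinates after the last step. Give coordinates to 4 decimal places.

start: φ=-29.578216°, λ=58.494964°, h=3948.476 m
→ ECEF (a=6378206.400, f=1/294.978698214): X=2902911.0738, Y=4736185.8656, Z=-3131575.0414
→ Helmert 7p (PV): X=2903037.8026, Y=4736132.6469, Z=-3131740.0870

X=2903037.8026 m, Y=4736132.6469 m, Z=-3131740.0870 m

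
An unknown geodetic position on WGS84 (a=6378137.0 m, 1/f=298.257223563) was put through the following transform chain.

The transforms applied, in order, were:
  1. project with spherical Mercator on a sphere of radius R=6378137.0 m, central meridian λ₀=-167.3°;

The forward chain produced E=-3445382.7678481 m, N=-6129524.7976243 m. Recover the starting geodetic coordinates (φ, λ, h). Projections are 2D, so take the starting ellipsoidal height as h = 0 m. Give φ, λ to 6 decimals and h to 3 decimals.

φ=-48.136087°, λ=161.749600°, h=0.000 m

start: E=-3445382.7678, N=-6129524.7976 m
→ merc⁻¹: φ=-48.13608700°, λ=161.74960000°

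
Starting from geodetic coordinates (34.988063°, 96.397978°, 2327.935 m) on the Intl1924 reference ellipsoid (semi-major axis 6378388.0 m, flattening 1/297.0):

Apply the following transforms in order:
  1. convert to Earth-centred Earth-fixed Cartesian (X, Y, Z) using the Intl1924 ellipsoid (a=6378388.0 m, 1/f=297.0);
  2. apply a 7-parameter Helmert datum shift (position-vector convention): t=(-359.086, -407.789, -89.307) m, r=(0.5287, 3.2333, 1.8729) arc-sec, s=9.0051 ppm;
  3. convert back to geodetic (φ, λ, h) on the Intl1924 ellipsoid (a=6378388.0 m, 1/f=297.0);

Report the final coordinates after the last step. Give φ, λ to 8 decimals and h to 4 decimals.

φ=34.98953571°, λ=96.40229380°, h=2034.9956 m

start: φ=34.988063°, λ=96.397978°, h=2327.935 m
→ ECEF (a=6378388.000, f=1/297.0): X=-583169.4764, Y=5200729.8579, Z=3638173.3699
→ Helmert 7p (PV): X=-583524.0067, Y=5200354.2812, Z=3638139.2973
→ geod (Bowring, a=6378388.000): φ=34.98953571°, λ=96.40229380°, h=2034.9956 m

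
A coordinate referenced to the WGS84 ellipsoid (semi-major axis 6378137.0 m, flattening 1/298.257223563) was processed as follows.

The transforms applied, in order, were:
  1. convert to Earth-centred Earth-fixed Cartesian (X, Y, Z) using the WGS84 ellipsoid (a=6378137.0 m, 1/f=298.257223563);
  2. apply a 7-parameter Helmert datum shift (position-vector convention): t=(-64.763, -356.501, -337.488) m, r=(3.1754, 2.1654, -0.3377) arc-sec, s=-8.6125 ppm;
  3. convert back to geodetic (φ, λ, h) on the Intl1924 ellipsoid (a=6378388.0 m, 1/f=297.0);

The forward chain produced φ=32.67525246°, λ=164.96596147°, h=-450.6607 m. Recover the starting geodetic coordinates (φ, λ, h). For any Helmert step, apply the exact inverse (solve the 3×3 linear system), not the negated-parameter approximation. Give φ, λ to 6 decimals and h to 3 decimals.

start: φ=32.675252°, λ=164.965961°, h=-450.661 m
→ ECEF (a=6378388.000, f=1/297.0): X=-5189921.6153, Y=1393940.4516, Z=3423506.5452
→ Helmert⁻¹: X=-5189939.7768, Y=1394353.1727, Z=3423797.5708
→ geod (Bowring, a=6378137.000): φ=32.67610700°, λ=164.96176200°, h=35.7810 m

φ=32.676107°, λ=164.961762°, h=35.781 m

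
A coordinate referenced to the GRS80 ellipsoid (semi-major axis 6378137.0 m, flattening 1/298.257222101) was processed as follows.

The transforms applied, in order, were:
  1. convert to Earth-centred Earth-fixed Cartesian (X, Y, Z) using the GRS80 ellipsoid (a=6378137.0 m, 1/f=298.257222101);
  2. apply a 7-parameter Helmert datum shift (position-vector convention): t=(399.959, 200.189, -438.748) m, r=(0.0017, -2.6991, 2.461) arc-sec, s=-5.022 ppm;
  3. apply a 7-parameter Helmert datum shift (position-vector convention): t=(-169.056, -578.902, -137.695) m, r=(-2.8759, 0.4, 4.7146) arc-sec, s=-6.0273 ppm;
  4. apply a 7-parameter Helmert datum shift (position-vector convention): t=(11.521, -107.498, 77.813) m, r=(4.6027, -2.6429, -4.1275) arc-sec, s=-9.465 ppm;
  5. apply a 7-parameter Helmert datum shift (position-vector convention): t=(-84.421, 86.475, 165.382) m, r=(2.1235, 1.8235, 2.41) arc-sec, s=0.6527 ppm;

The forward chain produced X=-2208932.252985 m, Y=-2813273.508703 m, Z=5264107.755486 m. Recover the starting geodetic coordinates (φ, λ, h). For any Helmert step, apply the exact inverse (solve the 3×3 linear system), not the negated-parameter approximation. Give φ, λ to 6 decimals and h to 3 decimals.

start: X=-2208932.2530, Y=-2813273.5087, Z=5264107.7555 m
→ Helmert⁻¹: X=-2208925.7970, Y=-2813278.1459, Z=5263948.3723
→ Helmert⁻¹: X=-2208834.4847, Y=-2813124.0112, Z=5264011.4579
→ Helmert⁻¹: X=-2208753.2369, Y=-2812584.9724, Z=5264137.3832
→ Helmert⁻¹: X=-2209128.9594, Y=-2812772.8862, Z=5264631.5010
→ geod (Bowring, a=6378137.000): φ=55.98799700°, λ=-128.14580300°, h=1130.0310 m

φ=55.987997°, λ=-128.145803°, h=1130.031 m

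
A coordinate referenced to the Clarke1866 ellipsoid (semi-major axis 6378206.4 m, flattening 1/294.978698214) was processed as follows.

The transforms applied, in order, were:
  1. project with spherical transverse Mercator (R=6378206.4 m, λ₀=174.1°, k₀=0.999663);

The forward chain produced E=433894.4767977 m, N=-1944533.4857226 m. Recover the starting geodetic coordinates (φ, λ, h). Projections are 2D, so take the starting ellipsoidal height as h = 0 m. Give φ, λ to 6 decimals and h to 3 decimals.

start: E=433894.4768, N=-1944533.4857 m
→ tm⁻¹: φ=-17.43206300°, λ=178.18386300°

φ=-17.432063°, λ=178.183863°, h=0.000 m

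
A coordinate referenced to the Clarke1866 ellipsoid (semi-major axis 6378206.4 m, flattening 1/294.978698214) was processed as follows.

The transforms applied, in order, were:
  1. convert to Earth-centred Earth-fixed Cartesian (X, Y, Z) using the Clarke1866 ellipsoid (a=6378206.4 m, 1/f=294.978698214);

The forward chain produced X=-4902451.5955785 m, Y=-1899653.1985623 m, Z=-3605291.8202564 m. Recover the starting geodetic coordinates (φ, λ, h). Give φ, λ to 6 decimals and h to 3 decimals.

φ=-34.621023°, λ=-158.819126°, h=3750.205 m

start: X=-4902451.5956, Y=-1899653.1986, Z=-3605291.8203 m
→ geod (Bowring, a=6378206.400): φ=-34.62102300°, λ=-158.81912600°, h=3750.2050 m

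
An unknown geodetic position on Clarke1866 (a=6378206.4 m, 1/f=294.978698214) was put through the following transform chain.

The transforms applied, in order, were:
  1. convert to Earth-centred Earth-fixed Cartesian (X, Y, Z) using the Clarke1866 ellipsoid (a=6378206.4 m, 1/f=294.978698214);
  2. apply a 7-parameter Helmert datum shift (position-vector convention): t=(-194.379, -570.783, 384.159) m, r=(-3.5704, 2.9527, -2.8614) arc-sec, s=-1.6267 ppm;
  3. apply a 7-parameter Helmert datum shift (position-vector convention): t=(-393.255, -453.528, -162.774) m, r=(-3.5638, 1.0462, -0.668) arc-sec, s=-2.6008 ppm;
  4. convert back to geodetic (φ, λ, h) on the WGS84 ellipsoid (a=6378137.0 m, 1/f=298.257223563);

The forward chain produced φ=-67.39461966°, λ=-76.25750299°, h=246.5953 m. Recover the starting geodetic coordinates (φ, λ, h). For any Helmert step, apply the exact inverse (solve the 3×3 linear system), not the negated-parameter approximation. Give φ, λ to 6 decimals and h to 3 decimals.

φ=-67.405631°, λ=-76.233844°, h=282.915 m

start: φ=-67.394620°, λ=-76.257503°, h=246.595 m
→ ECEF (a=6378137.000, f=1/298.257223563): X=584099.7281, Y=-2388373.2117, Z=-5865697.3458
→ Helmert⁻¹: X=584531.9873, Y=-2387822.6568, Z=-5865588.1184
→ Helmert⁻¹: X=584844.4056, Y=-2387146.1045, Z=-5866014.7685
→ geod (Bowring, a=6378206.400): φ=-67.40563100°, λ=-76.23384400°, h=282.9150 m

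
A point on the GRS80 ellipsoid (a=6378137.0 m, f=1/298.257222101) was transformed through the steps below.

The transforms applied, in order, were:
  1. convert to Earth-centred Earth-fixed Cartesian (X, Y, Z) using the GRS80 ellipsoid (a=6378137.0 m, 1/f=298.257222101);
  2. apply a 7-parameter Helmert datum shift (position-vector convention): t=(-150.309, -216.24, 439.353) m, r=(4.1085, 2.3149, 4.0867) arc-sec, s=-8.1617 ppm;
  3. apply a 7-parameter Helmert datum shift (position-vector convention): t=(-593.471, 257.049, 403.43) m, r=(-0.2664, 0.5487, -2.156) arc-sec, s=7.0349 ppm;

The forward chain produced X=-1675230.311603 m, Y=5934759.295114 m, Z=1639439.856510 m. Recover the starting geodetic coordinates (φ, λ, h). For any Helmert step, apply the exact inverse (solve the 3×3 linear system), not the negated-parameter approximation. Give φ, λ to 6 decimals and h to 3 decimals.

φ=14.975735°, λ=105.756054°, h=3709.344 m

start: X=-1675230.3116, Y=5934759.2951, Z=1639439.8565 m
→ Helmert⁻¹: X=-1674691.4501, Y=5934440.8760, Z=1639028.1058
→ Helmert⁻¹: X=-1674455.6118, Y=5934771.3650, Z=1638465.1220
→ geod (Bowring, a=6378137.000): φ=14.97573500°, λ=105.75605400°, h=3709.3440 m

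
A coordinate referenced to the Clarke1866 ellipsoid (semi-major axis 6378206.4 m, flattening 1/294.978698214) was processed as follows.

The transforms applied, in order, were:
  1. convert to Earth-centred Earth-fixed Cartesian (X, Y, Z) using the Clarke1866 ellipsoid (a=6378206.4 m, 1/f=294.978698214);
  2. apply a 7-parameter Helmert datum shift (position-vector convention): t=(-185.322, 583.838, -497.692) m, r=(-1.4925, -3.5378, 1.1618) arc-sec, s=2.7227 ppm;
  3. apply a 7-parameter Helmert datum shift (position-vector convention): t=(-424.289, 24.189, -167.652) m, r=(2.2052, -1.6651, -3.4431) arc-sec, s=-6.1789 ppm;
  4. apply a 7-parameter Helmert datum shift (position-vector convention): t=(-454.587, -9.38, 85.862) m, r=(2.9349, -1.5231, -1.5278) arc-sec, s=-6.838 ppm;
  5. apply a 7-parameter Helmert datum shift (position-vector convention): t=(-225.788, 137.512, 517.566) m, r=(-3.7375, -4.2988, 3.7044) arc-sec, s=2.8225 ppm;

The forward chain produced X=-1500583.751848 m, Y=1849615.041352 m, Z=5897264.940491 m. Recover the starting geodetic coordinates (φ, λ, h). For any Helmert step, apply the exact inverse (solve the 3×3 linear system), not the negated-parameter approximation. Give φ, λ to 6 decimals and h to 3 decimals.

start: X=-1500583.7518, Y=1849615.0414, Z=5897264.9405 m
→ Helmert⁻¹: X=-1500197.6189, Y=1849392.4025, Z=5896795.5077
→ Helmert⁻¹: X=-1499723.4437, Y=1849487.2238, Z=5896734.7259
→ Helmert⁻¹: X=-1499291.6882, Y=1849512.4802, Z=5896931.1444
→ Helmert⁻¹: X=-1498990.7191, Y=1848889.3782, Z=5897451.8681
→ geod (Bowring, a=6378206.400): φ=68.15579400°, λ=129.03347900°, h=62.8870 m

φ=68.155794°, λ=129.033479°, h=62.887 m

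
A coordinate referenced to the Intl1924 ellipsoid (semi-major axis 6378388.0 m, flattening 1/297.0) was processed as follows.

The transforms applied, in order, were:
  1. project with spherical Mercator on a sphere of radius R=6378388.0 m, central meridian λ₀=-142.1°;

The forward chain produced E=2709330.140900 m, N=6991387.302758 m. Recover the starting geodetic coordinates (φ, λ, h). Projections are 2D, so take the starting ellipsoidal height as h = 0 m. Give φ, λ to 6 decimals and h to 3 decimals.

start: E=2709330.1409, N=6991387.3028 m
→ merc⁻¹: φ=53.04384500°, λ=-117.76263100°

φ=53.043845°, λ=-117.762631°, h=0.000 m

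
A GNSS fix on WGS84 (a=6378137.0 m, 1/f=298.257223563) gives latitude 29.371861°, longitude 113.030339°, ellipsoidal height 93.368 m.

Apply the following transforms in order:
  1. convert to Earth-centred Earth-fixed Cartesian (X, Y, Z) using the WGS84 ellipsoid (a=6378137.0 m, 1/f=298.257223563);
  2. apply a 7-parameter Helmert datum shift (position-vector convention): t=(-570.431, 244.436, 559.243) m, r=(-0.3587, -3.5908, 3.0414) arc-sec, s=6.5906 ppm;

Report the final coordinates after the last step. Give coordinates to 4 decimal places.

start: φ=29.371861°, λ=113.030339°, h=93.368 m
→ ECEF (a=6378137.000, f=1/298.257223563): X=-2176278.2652, Y=5119451.6139, Z=3109930.7850
→ Helmert 7p (PV): X=-2176992.6668, Y=5119703.1088, Z=3110463.7350

X=-2176992.6668 m, Y=5119703.1088 m, Z=3110463.7350 m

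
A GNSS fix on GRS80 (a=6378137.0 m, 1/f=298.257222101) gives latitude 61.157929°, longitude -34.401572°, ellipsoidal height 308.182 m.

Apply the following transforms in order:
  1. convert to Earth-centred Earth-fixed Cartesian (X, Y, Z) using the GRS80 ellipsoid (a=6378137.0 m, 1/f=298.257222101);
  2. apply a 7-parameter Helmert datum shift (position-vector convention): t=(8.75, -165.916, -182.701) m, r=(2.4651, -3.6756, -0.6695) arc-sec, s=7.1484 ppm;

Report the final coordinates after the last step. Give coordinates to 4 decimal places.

start: φ=61.157929°, λ=-34.401572°, h=308.182 m
→ ECEF (a=6378137.000, f=1/298.257222101): X=2545324.5363, Y=-1742922.6615, Z=5564123.0629
→ Helmert 7p (PV): X=2545246.6717, Y=-1743175.7964, Z=5564004.6639

X=2545246.6717 m, Y=-1743175.7964 m, Z=5564004.6639 m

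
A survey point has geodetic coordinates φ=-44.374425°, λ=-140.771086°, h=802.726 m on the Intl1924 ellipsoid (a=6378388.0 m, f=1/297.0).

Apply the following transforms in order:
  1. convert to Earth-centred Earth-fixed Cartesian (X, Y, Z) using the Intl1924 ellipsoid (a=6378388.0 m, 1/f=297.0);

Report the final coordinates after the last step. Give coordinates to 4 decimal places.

start: φ=-44.374425°, λ=-140.771086°, h=802.726 m
→ ECEF (a=6378388.000, f=1/297.0): X=-3537918.1012, Y=-2888429.7999, Z=-4438565.2204

X=-3537918.1012 m, Y=-2888429.7999 m, Z=-4438565.2204 m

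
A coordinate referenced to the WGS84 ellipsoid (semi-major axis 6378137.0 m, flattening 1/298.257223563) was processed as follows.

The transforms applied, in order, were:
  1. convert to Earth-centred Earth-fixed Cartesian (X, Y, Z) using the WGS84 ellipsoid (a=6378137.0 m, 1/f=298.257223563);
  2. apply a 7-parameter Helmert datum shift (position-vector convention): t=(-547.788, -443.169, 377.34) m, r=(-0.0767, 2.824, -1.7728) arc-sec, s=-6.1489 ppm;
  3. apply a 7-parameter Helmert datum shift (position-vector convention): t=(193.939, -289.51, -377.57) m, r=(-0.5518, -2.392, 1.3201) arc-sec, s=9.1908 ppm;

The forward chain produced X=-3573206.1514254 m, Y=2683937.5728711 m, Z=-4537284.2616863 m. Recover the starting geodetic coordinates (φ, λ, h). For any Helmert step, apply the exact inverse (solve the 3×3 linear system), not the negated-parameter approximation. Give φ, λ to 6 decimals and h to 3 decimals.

start: X=-3573206.1514, Y=2683937.5729, Z=-4537284.2617 m
→ Helmert⁻¹: X=-3573402.6814, Y=2684237.4197, Z=-4536816.3736
→ Helmert⁻¹: X=-3572837.8164, Y=2684668.0761, Z=-4537269.5304
→ geod (Bowring, a=6378137.000): φ=-45.62618900°, λ=143.07841300°, h=1372.5640 m

φ=-45.626189°, λ=143.078413°, h=1372.564 m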